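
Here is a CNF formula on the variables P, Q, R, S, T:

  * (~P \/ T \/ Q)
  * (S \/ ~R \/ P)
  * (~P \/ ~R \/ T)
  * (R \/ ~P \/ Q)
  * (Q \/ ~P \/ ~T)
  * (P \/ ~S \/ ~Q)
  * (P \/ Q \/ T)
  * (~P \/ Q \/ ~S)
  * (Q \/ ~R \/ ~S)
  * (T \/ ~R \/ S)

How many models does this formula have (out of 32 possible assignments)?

10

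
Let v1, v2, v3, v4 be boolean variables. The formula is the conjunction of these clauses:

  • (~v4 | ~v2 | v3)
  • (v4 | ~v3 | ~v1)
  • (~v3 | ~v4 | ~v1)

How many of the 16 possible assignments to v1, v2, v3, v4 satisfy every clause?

Case analysis on v3 and v4:
  v3=T, v4=T: remaining (v1,v2) ∈ {(F,F); (F,T)} — 2.
  v3=T, v4=F: remaining (v1,v2) ∈ {(F,F); (F,T)} — 2.
  v3=F, v4=T: remaining (v1,v2) ∈ {(F,F); (T,F)} — 2.
  v3=F, v4=F: remaining (v1,v2) ∈ {(F,F); (F,T); (T,F); (T,T)} — 4.
Total: 2 + 2 + 2 + 4 = 10.

10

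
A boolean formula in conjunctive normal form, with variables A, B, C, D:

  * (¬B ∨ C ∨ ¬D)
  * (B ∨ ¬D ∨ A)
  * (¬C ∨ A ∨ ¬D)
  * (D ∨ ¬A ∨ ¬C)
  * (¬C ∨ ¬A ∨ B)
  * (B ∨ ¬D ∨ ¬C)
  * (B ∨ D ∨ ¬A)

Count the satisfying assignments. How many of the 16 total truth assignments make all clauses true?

7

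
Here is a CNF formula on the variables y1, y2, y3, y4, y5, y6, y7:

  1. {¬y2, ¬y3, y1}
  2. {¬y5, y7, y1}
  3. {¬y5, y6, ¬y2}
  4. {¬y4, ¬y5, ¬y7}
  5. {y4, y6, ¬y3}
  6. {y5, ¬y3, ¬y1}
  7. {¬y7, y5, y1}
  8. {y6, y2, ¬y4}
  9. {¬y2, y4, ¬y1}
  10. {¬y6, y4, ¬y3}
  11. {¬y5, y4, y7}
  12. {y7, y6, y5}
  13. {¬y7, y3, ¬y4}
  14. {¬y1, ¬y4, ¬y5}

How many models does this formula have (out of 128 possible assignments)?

Split on y4, then y5.
  y4=T, y5=T: a clause becomes empty — 0.
  y4=T, y5=F: 5 of the 32 assignments to (y1,y2,y3,y6,y7) work.
  y4=F, y5=T: 5 of the 32 assignments to (y1,y2,y3,y6,y7) work.
  y4=F, y5=F: 5 of the 32 assignments to (y1,y2,y3,y6,y7) work.
Total: 0 + 5 + 5 + 5 = 15.

15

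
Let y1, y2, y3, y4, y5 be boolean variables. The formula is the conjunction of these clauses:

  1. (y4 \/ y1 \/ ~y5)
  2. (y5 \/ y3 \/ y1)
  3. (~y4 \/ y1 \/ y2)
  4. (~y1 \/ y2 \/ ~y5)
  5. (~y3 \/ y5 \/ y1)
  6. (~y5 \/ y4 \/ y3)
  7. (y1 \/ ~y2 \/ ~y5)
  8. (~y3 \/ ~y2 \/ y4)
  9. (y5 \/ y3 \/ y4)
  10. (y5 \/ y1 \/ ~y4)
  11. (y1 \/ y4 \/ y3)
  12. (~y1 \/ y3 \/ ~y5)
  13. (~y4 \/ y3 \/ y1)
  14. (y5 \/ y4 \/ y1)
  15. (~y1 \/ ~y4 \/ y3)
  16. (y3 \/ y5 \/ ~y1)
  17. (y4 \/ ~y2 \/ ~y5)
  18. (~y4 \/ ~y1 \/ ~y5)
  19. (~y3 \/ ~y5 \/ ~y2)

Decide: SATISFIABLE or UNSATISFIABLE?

Branch on y1: take y1 = True.
Try y2 = True.
Set y3 = True and propagate.
  then y4 is forced to True.
  then y5 is forced to False.
So y1 = T  y2 = T  y3 = T  y4 = T  y5 = F is a satisfying assignment.

SATISFIABLE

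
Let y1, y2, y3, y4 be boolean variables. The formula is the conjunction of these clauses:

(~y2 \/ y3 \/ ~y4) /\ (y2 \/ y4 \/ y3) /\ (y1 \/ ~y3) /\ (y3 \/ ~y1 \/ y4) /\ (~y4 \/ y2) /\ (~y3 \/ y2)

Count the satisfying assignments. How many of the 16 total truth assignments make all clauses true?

3

The models are:
  y1=0 y2=1 y3=0 y4=0
  y1=1 y2=1 y3=1 y4=0
  y1=1 y2=1 y3=1 y4=1
That's 3 in total.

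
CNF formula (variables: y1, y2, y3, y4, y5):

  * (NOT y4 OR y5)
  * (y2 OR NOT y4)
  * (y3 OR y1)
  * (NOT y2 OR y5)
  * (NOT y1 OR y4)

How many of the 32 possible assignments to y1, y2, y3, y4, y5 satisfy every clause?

6

The models are:
  y1=0 y2=0 y3=1 y4=0 y5=0
  y1=0 y2=0 y3=1 y4=0 y5=1
  y1=0 y2=1 y3=1 y4=0 y5=1
  y1=0 y2=1 y3=1 y4=1 y5=1
  y1=1 y2=1 y3=0 y4=1 y5=1
  y1=1 y2=1 y3=1 y4=1 y5=1
Count: 6.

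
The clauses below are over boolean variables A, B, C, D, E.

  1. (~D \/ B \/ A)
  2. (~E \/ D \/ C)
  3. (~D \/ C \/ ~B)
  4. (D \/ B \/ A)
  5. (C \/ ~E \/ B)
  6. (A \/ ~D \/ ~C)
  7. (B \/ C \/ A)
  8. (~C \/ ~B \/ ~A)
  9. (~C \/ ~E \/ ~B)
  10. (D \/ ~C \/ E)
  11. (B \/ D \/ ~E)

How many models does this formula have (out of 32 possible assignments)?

The models are:
  A=F B=T C=F D=F E=F
  A=T B=F C=F D=F E=F
  A=T B=F C=F D=T E=F
  A=T B=F C=T D=T E=F
  A=T B=F C=T D=T E=T
  A=T B=T C=F D=F E=F
That's 6 in total.

6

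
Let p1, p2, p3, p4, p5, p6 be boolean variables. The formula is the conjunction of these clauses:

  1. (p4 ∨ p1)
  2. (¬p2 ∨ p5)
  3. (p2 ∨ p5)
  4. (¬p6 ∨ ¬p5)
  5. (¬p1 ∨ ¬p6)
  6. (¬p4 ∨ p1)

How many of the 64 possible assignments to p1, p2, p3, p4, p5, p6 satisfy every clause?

8

Satisfying assignments:
  p1=1 p2=0 p3=0 p4=0 p5=1 p6=0
  p1=1 p2=0 p3=0 p4=1 p5=1 p6=0
  p1=1 p2=0 p3=1 p4=0 p5=1 p6=0
  p1=1 p2=0 p3=1 p4=1 p5=1 p6=0
  p1=1 p2=1 p3=0 p4=0 p5=1 p6=0
  p1=1 p2=1 p3=0 p4=1 p5=1 p6=0
  p1=1 p2=1 p3=1 p4=0 p5=1 p6=0
  p1=1 p2=1 p3=1 p4=1 p5=1 p6=0
Count: 8.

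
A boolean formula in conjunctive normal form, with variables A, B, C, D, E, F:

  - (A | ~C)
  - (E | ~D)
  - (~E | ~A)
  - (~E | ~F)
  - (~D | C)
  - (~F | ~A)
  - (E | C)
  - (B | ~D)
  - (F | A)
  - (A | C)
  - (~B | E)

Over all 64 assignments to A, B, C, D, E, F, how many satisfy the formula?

1

The models are:
  A=T B=F C=T D=F E=F F=F
That's 1 in total.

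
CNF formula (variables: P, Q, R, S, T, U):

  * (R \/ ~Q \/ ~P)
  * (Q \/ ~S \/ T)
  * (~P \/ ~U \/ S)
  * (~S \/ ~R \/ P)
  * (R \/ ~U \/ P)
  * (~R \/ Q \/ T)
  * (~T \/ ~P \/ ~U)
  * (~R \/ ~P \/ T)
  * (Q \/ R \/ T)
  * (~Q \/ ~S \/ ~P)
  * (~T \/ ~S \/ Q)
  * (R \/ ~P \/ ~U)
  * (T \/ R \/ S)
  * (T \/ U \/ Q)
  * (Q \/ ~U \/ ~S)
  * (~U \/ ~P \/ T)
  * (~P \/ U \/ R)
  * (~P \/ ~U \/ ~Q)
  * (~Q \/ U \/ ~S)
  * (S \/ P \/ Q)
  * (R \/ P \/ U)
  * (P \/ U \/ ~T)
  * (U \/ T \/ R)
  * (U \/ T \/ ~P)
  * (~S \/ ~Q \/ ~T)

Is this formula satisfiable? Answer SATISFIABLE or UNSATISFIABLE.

SATISFIABLE

Try P = False.
Set Q = True and propagate.
The remaining clauses are satisfied by R = True, S = False, T = False, U = True.
Every clause has at least one true literal under this assignment.
So P=F  Q=T  R=T  S=F  T=F  U=T is a satisfying assignment.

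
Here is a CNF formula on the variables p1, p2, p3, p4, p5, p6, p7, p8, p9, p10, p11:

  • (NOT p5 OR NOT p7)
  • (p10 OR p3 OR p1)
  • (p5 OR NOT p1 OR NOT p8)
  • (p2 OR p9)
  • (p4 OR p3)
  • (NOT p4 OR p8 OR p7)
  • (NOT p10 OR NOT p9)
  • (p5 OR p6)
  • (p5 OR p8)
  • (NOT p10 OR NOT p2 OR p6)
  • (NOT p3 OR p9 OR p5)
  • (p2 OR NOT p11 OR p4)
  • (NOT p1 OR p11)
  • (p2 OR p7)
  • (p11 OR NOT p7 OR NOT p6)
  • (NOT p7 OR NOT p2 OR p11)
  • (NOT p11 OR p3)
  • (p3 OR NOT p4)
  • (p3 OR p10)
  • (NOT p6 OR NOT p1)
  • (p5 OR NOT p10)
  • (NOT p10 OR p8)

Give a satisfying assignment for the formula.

p1=False, p2=True, p3=True, p4=False, p5=True, p6=True, p7=False, p8=False, p9=True, p10=False, p11=False

Check each clause:
  1. (NOT p7 OR NOT p5) — NOT p7 is true.
  2. (p1 OR p3 OR p10) — p3 is true.
  3. (NOT p8 OR p5 OR NOT p1) — NOT p8 is true.
  4. (p9 OR p2) — p9 is true.
  5. (p4 OR p3) — p3 is true.
  6. (p7 OR NOT p4 OR p8) — NOT p4 is true.
  7. (NOT p10 OR NOT p9) — NOT p10 is true.
  8. (p5 OR p6) — p5 is true.
  9. (p5 OR p8) — p5 is true.
  10. (p6 OR NOT p2 OR NOT p10) — p6 is true.
  11. (p9 OR p5 OR NOT p3) — p5 is true.
  12. (p2 OR p4 OR NOT p11) — p2 is true.
  13. (p11 OR NOT p1) — NOT p1 is true.
  14. (p7 OR p2) — p2 is true.
  15. (NOT p7 OR p11 OR NOT p6) — NOT p7 is true.
  16. (p11 OR NOT p2 OR NOT p7) — NOT p7 is true.
  17. (NOT p11 OR p3) — p3 is true.
  18. (NOT p4 OR p3) — p3 is true.
  19. (p10 OR p3) — p3 is true.
  20. (NOT p6 OR NOT p1) — NOT p1 is true.
  21. (p5 OR NOT p10) — p5 is true.
  22. (NOT p10 OR p8) — NOT p10 is true.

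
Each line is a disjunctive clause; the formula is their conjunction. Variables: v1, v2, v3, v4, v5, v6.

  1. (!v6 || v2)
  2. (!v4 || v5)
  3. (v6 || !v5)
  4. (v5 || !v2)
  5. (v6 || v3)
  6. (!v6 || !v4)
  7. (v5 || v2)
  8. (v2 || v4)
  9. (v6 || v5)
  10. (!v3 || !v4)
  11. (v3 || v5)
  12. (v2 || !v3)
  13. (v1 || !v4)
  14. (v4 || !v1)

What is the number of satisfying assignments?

2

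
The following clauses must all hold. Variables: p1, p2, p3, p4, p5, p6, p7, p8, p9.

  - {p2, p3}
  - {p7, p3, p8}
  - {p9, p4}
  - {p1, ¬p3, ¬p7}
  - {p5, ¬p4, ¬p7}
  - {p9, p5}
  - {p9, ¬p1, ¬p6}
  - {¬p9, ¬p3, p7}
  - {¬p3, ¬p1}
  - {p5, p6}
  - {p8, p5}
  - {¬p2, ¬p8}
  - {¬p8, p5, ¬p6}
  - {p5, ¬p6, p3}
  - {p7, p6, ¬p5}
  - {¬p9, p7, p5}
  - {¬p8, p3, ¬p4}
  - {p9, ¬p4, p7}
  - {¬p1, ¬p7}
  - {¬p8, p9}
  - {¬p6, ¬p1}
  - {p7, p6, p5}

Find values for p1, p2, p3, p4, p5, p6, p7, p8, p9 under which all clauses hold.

Branch on p1: take p1 = False.
The remaining clauses are satisfied by p2 = True, p3 = False, p4 = False, p5 = True, p6 = True, p7 = True, p8 = False, p9 = True.
Every clause has at least one true literal under this assignment.
Check each clause:
  1. {p3, p2} — p2 is true.
  2. {p3, p7, p8} — p7 is true.
  3. {p4, p9} — p9 is true.
  4. {p1, ¬p3, ¬p7} — ¬p3 is true.
  5. {p5, ¬p4, ¬p7} — ¬p4 is true.
  6. {p9, p5} — p9 is true.
  7. {p9, ¬p6, ¬p1} — p9 is true.
  8. {¬p9, p7, ¬p3} — p7 is true.
  9. {¬p3, ¬p1} — ¬p3 is true.
  10. {p5, p6} — p5 is true.
  11. {p8, p5} — p5 is true.
  12. {¬p8, ¬p2} — ¬p8 is true.
  13. {p5, ¬p6, ¬p8} — ¬p8 is true.
  14. {¬p6, p3, p5} — p5 is true.
  15. {¬p5, p7, p6} — p6 is true.
  16. {p7, ¬p9, p5} — p5 is true.
  17. {p3, ¬p4, ¬p8} — ¬p8 is true.
  18. {p7, p9, ¬p4} — p9 is true.
  19. {¬p7, ¬p1} — ¬p1 is true.
  20. {¬p8, p9} — ¬p8 is true.
  21. {¬p1, ¬p6} — ¬p1 is true.
  22. {p7, p5, p6} — p5 is true.

p1=F, p2=T, p3=F, p4=F, p5=T, p6=T, p7=T, p8=F, p9=T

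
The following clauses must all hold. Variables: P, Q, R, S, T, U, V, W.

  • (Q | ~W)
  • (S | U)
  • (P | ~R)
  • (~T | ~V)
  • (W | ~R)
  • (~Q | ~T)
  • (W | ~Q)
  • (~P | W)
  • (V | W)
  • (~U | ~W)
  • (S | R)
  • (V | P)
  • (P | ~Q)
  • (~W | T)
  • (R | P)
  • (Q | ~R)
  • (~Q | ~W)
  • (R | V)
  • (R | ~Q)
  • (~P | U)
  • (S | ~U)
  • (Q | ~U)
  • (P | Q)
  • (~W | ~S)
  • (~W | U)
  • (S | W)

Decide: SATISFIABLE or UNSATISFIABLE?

UNSATISFIABLE

W = True:
  propagation gives Q=True; an empty clause results — contradiction.
W = False:
  propagation gives R=False, Q=False, P=False; an empty clause results — contradiction.
Every branch closes, so no satisfying assignment exists.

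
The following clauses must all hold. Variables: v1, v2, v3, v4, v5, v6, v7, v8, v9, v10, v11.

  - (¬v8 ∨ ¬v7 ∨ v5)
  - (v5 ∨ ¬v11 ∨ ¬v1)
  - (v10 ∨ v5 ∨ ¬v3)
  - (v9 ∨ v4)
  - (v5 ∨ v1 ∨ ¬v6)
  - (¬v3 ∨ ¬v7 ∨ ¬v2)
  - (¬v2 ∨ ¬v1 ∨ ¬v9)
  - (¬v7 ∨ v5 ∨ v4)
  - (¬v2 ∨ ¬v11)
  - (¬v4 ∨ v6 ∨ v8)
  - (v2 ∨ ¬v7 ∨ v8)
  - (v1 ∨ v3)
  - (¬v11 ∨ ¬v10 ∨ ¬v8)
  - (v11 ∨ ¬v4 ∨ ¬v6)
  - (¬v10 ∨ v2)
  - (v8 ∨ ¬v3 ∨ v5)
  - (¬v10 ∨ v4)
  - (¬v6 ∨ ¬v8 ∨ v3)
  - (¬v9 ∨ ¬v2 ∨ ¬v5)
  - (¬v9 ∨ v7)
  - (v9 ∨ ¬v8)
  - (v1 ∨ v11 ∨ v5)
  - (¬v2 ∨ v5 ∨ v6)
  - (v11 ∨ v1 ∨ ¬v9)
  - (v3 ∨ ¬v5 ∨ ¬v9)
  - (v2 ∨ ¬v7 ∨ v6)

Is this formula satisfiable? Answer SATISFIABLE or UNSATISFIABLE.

SATISFIABLE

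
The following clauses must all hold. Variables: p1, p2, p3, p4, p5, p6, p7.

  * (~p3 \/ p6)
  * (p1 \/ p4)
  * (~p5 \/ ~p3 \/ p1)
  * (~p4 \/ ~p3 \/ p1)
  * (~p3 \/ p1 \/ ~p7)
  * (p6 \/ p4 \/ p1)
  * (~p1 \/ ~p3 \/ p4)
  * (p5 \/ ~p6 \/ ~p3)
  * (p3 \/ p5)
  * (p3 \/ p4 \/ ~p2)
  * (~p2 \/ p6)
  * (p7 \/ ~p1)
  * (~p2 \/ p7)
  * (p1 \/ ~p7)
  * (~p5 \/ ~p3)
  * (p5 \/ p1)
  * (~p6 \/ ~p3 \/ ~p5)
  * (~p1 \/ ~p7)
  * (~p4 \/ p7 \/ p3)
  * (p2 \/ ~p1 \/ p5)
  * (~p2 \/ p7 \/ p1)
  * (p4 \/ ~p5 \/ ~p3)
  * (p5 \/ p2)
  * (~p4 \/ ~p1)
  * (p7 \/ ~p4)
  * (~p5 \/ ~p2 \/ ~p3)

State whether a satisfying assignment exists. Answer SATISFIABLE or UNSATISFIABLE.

UNSATISFIABLE

p1 = True:
  propagation gives p7=True; an empty clause results — contradiction.
p1 = False:
  propagation gives p4=True, p3=False, p5=True, p7=False; an empty clause results — contradiction.
Every branch closes, so no satisfying assignment exists.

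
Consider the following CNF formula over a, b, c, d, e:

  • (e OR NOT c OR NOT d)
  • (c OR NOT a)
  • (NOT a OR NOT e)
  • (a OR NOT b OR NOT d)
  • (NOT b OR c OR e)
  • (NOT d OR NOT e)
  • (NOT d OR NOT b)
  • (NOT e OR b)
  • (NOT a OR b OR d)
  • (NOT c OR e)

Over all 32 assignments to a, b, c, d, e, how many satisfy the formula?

4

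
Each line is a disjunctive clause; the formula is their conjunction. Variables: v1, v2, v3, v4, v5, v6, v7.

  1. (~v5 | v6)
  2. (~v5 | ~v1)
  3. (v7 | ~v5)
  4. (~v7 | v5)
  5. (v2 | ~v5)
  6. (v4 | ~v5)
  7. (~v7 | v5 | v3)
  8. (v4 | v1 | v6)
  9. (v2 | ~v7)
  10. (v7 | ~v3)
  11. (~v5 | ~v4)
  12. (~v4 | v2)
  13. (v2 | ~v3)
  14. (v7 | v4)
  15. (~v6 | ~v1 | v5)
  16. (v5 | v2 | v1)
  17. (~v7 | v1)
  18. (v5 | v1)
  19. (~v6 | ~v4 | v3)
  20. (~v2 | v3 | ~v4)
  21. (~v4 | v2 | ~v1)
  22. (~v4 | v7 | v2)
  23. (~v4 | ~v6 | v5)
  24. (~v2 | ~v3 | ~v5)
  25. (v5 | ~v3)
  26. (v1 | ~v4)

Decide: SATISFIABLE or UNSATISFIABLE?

UNSATISFIABLE

v5 = True:
  propagation gives v6=True, v1=False, v7=True; an empty clause results — contradiction.
v5 = False:
  propagation gives v7=False, v3=False, v4=True, v2=True; an empty clause results — contradiction.
Every branch closes, so no satisfying assignment exists.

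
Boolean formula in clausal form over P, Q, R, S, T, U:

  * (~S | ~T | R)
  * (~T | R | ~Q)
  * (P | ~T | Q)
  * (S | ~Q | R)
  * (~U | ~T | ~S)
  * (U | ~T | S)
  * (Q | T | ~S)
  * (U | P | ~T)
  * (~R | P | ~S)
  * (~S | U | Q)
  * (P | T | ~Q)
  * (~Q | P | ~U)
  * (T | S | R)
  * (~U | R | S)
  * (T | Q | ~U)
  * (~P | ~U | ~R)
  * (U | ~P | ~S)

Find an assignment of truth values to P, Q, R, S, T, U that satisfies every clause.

P=True, Q=True, R=True, S=False, T=False, U=False

Set P = True and propagate.
Branch on Q: take Q = True.
Try R = True.
  then U is forced to False.
  then S is forced to False.
  then T is forced to False.
Every clause has at least one true literal under this assignment.
Check each clause:
  1. (R | ~T | ~S) — R is true.
  2. (~Q | R | ~T) — R is true.
  3. (~T | P | Q) — P is true.
  4. (R | ~Q | S) — R is true.
  5. (~U | ~T | ~S) — ~U is true.
  6. (S | U | ~T) — ~T is true.
  7. (T | Q | ~S) — Q is true.
  8. (P | ~T | U) — P is true.
  9. (P | ~R | ~S) — P is true.
  10. (U | ~S | Q) — Q is true.
  11. (~Q | P | T) — P is true.
  12. (~U | ~Q | P) — P is true.
  13. (T | R | S) — R is true.
  14. (R | ~U | S) — ~U is true.
  15. (~U | Q | T) — Q is true.
  16. (~P | ~R | ~U) — ~U is true.
  17. (U | ~S | ~P) — ~S is true.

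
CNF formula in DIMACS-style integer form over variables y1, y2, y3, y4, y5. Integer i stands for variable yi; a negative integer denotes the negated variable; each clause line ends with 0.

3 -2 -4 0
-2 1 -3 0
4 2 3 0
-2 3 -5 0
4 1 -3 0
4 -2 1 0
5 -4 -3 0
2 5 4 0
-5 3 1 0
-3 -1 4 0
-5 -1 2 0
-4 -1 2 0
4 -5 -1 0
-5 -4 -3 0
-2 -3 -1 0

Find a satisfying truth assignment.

y1=True, y2=True, y3=False, y4=False, y5=False

Try y1 = True.
Set y2 = True and propagate.
  then y3 is forced to False.
  then y4 is forced to False.
  then y5 is forced to False.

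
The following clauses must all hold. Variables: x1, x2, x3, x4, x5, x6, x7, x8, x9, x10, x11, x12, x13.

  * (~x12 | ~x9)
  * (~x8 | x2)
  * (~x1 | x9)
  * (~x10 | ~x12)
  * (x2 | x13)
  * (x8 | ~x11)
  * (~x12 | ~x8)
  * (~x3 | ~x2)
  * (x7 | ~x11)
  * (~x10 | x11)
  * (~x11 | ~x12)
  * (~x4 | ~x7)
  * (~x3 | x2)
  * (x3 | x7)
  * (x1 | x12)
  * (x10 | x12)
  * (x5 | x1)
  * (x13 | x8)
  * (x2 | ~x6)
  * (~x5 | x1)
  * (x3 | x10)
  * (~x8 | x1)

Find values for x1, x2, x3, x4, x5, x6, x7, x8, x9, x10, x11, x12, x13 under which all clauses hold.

x4 occurs only negated in the remaining clauses — set x4 = False.
x13 occurs only positively in the remaining clauses — set x13 = True.
Set x1 = True and propagate.
  then x9 is forced to True.
  then x12 is forced to False.
  then x10 is forced to True.
  then x11 is forced to True.
  then x8 is forced to True.
  then x2 is forced to True.
  then x3 is forced to False.
  then x7 is forced to True.
x5, x6 are now unconstrained; take x5 = True, x6 = True.
Every clause has at least one true literal under this assignment.

x1=1, x2=1, x3=0, x4=0, x5=1, x6=1, x7=1, x8=1, x9=1, x10=1, x11=1, x12=0, x13=1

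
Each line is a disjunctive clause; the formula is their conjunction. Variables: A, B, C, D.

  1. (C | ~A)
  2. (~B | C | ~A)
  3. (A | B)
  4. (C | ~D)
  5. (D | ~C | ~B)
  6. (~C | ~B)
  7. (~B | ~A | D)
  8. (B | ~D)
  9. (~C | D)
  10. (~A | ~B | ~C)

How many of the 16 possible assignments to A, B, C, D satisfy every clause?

1

Satisfying assignments:
  A=F B=T C=F D=F
That's 1 in total.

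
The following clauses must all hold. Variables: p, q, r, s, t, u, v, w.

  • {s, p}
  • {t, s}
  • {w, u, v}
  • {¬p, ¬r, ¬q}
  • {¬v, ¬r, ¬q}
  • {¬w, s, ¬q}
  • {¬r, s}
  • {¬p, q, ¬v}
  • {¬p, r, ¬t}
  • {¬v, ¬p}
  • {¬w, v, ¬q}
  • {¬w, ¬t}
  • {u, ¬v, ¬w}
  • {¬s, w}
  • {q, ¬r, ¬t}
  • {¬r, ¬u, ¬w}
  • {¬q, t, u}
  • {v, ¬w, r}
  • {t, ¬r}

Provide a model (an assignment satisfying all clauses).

p=False  q=False  r=False  s=True  t=False  u=True  v=True  w=True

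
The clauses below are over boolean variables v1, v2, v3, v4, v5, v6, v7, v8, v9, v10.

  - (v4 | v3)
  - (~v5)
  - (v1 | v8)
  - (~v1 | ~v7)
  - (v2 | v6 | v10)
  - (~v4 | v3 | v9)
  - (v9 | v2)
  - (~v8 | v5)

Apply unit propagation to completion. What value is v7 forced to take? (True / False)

False

Unit clause (~v5) sets v5 = False.
(v5 | ~v8): since v5 = False, the clause reduces to (~v8). v8 = False.
(v1 | v8) with v8 = False leaves only v1, so v1 = True.
In (~v1 | ~v7), ~v1 is now false; ~v7 must hold, so v7 = False.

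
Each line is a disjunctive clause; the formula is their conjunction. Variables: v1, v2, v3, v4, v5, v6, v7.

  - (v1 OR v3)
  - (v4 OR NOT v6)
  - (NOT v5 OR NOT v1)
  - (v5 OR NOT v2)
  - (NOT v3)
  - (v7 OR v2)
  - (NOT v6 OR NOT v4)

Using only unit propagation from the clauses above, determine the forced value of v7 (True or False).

True

(NOT v3) stands alone — v3 = False.
(v3 OR v1) with v3 = False leaves only v1, so v1 = True.
(NOT v5 OR NOT v1): since v1 = True, the clause reduces to (NOT v5). v5 = False.
In (v5 OR NOT v2), v5 is now false; NOT v2 must hold, so v2 = False.
From (v7 OR v2) and v2 = False: v7 = True.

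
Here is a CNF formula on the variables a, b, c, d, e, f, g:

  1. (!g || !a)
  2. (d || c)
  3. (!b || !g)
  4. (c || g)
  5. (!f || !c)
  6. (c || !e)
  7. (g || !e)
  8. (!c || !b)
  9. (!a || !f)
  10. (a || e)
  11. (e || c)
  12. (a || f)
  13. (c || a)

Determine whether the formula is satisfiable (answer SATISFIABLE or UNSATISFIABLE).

SATISFIABLE

Pure literal: b appears only negated; assign b = False.
d occurs only positively in the remaining clauses — set d = True.
Try a = True.
  then g is forced to False.
  then c is forced to True.
  then f is forced to False.
  then e is forced to False.
So a = T, b = F, c = T, d = T, e = F, f = F, g = F is a satisfying assignment.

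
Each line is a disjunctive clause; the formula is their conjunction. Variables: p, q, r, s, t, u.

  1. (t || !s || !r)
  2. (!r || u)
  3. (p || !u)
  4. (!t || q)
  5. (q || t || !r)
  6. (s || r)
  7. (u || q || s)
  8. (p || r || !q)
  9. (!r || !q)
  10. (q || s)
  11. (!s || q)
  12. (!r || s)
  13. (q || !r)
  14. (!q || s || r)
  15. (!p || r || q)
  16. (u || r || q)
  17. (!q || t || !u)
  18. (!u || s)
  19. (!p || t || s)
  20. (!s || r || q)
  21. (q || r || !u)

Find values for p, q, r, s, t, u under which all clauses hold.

Try p = True.
For the remaining variables, q = True, r = False, s = True, t = True, u = False works.
Every clause has at least one true literal under this assignment.

p=T, q=T, r=F, s=T, t=T, u=F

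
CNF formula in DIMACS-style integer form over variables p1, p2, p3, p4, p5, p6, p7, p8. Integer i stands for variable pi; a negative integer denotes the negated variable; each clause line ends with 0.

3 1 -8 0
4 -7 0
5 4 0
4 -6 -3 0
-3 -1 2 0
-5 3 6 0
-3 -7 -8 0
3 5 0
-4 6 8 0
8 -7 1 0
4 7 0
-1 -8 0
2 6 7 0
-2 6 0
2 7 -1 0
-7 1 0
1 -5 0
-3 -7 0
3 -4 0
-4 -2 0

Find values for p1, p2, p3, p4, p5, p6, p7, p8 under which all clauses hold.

p1=False  p2=False  p3=True  p4=True  p5=False  p6=True  p7=False  p8=True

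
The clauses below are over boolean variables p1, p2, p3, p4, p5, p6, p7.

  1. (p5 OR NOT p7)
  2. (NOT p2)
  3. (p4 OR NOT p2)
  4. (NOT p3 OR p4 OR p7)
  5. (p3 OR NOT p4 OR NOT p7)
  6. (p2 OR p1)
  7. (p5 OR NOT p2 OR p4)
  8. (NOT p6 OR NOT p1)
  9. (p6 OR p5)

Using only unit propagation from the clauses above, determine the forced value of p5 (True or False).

True

(NOT p2) is a unit clause: p2 = False.
In (p1 OR p2), p2 is now false; p1 must hold, so p1 = True.
(NOT p6 OR NOT p1): since p1 = True, the clause reduces to (NOT p6). p6 = False.
From (p5 OR p6) and p6 = False: p5 = True.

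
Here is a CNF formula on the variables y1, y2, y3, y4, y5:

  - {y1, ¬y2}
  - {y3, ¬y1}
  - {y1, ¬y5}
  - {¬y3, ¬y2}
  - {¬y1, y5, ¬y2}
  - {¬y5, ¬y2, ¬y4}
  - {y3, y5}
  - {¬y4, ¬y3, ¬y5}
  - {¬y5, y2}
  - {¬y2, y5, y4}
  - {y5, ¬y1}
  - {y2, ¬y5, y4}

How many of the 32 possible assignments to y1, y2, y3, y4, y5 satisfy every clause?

2

Satisfying assignments:
  y1=F y2=F y3=T y4=F y5=F
  y1=F y2=F y3=T y4=T y5=F
Count: 2.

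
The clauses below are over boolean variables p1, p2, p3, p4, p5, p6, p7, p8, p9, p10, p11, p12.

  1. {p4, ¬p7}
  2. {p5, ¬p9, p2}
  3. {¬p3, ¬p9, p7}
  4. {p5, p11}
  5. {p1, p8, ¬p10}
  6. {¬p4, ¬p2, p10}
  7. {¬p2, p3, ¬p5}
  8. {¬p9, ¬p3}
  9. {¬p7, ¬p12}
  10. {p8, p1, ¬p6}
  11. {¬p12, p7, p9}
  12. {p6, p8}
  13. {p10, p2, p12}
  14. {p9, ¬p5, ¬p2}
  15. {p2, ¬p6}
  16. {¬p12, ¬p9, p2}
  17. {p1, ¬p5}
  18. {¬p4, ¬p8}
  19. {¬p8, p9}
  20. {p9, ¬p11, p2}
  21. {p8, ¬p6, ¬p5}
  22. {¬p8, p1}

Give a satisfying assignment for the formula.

p1=True  p2=False  p3=False  p4=False  p5=True  p6=False  p7=False  p8=True  p9=True  p10=True  p11=False  p12=False

Pure literal: p1 appears only positively; assign p1 = True.
Branch on p2: take p2 = False.
  then p6 is forced to False.
  then p8 is forced to True.
  then p4 is forced to False.
  then p7 is forced to False.
  then p9 is forced to True.
  then p5 is forced to True.
  then p3 is forced to False.
  then p12 is forced to False.
  then p10 is forced to True.
p11 is now unconstrained; take p11 = False.
Every clause has at least one true literal under this assignment.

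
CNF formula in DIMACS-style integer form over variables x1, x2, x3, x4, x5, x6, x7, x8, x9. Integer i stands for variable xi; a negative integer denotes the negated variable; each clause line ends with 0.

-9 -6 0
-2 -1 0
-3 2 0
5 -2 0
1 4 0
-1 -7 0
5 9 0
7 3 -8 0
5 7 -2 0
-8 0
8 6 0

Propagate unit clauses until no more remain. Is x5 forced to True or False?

Unit clause (~x8) sets x8 = False.
From (x6 | x8) and x8 = False: x6 = True.
In (~x9 | ~x6), ~x6 is now false; ~x9 must hold, so x9 = False.
In (x9 | x5), x9 is now false; x5 must hold, so x5 = True.

True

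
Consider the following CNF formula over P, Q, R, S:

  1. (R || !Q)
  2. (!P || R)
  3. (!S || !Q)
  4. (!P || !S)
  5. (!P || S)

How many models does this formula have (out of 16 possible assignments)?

5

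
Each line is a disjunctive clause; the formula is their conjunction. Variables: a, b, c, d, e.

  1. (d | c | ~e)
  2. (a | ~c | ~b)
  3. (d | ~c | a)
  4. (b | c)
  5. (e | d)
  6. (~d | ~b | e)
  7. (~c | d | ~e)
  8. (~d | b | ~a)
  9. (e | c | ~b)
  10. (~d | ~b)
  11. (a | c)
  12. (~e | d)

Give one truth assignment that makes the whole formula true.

a = 0, b = 0, c = 1, d = 1, e = 1

Check each clause:
  1. (d | ~e | c) — c is true.
  2. (~c | a | ~b) — ~b is true.
  3. (~c | a | d) — d is true.
  4. (b | c) — c is true.
  5. (d | e) — d is true.
  6. (~b | e | ~d) — e is true.
  7. (~e | d | ~c) — d is true.
  8. (~a | ~d | b) — ~a is true.
  9. (e | c | ~b) — c is true.
  10. (~d | ~b) — ~b is true.
  11. (a | c) — c is true.
  12. (~e | d) — d is true.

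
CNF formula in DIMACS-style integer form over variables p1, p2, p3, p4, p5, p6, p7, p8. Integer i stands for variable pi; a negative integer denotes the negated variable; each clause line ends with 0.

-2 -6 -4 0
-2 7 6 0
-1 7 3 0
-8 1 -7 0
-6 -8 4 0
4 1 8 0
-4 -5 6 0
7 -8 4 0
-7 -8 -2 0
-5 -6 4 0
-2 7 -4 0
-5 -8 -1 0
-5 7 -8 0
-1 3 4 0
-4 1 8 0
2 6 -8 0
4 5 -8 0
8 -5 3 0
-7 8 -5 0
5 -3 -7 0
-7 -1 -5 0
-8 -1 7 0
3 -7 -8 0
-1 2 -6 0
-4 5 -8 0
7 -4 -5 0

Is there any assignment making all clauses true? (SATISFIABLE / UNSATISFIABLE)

SATISFIABLE

Try p1 = True.
Try p2 = False.
  then p6 is forced to False.
  then p8 is forced to False.
For the remaining variables, p3 = True, p4 = False, p5 = True, p7 = False works.
So p1 = True  p2 = False  p3 = True  p4 = False  p5 = True  p6 = False  p7 = False  p8 = False is a satisfying assignment.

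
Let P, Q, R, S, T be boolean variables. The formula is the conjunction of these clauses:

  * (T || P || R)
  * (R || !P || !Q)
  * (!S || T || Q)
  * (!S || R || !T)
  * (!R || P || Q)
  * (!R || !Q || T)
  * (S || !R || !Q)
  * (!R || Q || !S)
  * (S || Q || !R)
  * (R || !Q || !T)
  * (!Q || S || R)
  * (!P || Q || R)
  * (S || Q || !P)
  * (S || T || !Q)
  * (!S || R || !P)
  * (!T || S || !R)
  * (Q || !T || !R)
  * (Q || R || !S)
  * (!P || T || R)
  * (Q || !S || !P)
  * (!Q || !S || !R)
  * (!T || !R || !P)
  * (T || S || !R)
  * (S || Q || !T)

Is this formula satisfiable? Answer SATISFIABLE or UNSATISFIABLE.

R = True:
  Q = True:
    propagation gives T=True, S=True; an empty clause results — contradiction.
  Q = False:
    propagation gives P=True, S=False; an empty clause results — contradiction.
R = False:
  Q = True:
    propagation gives P=False, T=True; an empty clause results — contradiction.
  Q = False:
    propagation gives P=False, T=True, S=False; an empty clause results — contradiction.
Every branch closes, so no satisfying assignment exists.

UNSATISFIABLE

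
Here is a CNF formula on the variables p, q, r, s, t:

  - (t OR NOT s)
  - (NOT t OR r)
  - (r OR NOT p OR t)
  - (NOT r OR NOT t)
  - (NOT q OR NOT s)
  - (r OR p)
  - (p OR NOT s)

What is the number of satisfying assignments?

Satisfying assignments:
  p=F q=F r=T s=F t=F
  p=F q=T r=T s=F t=F
  p=T q=F r=T s=F t=F
  p=T q=T r=T s=F t=F
That's 4 in total.

4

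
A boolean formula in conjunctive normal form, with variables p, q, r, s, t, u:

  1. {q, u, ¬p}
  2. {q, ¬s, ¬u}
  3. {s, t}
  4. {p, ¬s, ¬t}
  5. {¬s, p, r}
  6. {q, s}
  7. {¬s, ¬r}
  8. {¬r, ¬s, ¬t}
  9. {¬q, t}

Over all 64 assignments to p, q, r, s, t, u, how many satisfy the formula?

Case analysis on s and q:
  s=T, q=T: remaining (p,r,t,u) ∈ {(T,F,T,F); (T,F,T,T)} — 2.
  s=T, q=F: a clause becomes empty — 0.
  s=F, q=T: forces t=T; p, r, u free → 2^3 = 8.
  s=F, q=F: a clause becomes empty — 0.
Total: 2 + 0 + 8 + 0 = 10.

10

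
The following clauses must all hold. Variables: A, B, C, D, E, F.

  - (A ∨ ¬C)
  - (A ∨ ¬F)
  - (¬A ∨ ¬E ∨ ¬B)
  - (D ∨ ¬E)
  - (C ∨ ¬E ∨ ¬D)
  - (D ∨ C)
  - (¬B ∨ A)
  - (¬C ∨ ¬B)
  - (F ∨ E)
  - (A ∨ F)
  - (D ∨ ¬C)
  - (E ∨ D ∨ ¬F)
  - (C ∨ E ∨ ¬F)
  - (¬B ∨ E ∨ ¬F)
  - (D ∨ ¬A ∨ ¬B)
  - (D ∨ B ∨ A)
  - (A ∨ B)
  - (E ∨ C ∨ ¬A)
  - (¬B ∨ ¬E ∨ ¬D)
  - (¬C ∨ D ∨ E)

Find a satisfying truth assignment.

Try A = True.
Set B = False and propagate.
The remaining clauses are satisfied by C = True, D = True, E = False, F = True.

A=T, B=F, C=T, D=T, E=F, F=T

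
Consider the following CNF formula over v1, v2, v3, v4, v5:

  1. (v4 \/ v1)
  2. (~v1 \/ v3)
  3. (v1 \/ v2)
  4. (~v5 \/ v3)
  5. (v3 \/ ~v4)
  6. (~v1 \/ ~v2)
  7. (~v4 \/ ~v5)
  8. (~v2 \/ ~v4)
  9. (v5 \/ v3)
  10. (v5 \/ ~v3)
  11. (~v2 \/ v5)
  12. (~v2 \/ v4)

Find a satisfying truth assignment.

v1=1, v2=0, v3=1, v4=0, v5=1

Branch on v1: take v1 = True.
  then v3 is forced to True.
  then v2 is forced to False.
  then v5 is forced to True.
  then v4 is forced to False.
Check each clause:
  1. (v1 \/ v4) — v1 is true.
  2. (v3 \/ ~v1) — v3 is true.
  3. (v1 \/ v2) — v1 is true.
  4. (v3 \/ ~v5) — v3 is true.
  5. (~v4 \/ v3) — v3 is true.
  6. (~v1 \/ ~v2) — ~v2 is true.
  7. (~v4 \/ ~v5) — ~v4 is true.
  8. (~v2 \/ ~v4) — ~v4 is true.
  9. (v3 \/ v5) — v3 is true.
  10. (v5 \/ ~v3) — v5 is true.
  11. (~v2 \/ v5) — v5 is true.
  12. (v4 \/ ~v2) — ~v2 is true.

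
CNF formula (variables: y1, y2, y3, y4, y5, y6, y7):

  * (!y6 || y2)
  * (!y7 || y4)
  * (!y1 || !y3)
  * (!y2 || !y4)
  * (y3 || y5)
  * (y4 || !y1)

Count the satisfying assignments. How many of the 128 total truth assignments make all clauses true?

Case analysis on y4 and y1:
  y4=1, y1=1: remaining (y2,y3,y5,y6,y7) ∈ {(0,0,1,0,0); (0,0,1,0,1)} — 2.
  y4=1, y1=0: y7 free; 3 ways for (y2,y3,y5,y6) × 2^1 = 6.
  y4=0, y1=1: a clause becomes empty — 0.
  y4=0, y1=0: 9 of the 32 assignments to (y2,y3,y5,y6,y7) work.
Total: 2 + 6 + 0 + 9 = 17.

17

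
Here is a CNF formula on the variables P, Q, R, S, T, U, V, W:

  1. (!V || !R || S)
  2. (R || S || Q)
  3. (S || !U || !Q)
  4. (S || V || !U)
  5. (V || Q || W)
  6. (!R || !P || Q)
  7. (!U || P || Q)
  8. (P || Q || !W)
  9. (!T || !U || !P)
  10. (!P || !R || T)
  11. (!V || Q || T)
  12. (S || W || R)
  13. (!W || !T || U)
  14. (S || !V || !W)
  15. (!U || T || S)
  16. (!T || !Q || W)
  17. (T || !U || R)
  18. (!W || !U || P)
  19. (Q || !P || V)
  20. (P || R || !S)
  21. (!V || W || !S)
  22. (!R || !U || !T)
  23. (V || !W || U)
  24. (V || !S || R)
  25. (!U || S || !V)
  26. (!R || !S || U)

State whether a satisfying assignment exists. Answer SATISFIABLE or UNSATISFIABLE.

Try P = False.
For the remaining variables, Q = True, R = True, S = True, T = False, U = True, V = False, W = False works.
So P = False, Q = True, R = True, S = True, T = False, U = True, V = False, W = False is a satisfying assignment.

SATISFIABLE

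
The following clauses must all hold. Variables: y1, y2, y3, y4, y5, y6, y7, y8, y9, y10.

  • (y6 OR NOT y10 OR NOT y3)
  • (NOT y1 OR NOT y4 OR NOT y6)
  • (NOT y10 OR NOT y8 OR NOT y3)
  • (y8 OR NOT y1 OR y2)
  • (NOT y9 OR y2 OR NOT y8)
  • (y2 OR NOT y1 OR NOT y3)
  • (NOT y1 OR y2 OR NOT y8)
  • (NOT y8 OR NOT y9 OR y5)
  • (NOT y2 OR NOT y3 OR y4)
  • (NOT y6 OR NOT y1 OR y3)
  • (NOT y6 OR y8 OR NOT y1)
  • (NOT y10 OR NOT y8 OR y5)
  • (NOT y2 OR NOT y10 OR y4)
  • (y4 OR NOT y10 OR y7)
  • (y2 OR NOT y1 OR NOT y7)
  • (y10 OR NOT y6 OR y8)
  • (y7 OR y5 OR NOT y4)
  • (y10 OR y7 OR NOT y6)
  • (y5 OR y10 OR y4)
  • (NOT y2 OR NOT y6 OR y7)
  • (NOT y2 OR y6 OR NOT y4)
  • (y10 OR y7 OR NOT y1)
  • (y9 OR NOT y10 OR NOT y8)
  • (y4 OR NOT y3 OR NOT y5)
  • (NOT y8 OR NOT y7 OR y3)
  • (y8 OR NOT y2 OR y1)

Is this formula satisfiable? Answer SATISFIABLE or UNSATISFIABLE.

SATISFIABLE

Set y1 = False and propagate.
Branch on y2: take y2 = False.
For the remaining variables, y3 = False, y4 = False, y5 = True, y6 = False, y7 = False, y8 = False, y9 = True, y10 = False works.
So y1=False  y2=False  y3=False  y4=False  y5=True  y6=False  y7=False  y8=False  y9=True  y10=False is a satisfying assignment.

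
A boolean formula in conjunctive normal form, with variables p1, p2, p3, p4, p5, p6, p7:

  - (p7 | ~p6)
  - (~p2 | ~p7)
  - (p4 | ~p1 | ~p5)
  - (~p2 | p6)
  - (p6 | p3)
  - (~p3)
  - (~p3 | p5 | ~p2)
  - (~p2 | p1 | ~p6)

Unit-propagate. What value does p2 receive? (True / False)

False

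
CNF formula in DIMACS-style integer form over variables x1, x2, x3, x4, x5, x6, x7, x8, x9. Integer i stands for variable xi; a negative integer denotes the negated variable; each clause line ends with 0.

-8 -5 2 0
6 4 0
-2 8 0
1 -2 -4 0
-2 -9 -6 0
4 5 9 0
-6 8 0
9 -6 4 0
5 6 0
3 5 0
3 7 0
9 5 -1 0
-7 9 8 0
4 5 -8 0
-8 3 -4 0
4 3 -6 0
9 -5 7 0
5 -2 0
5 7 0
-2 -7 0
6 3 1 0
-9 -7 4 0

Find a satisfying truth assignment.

x1=1, x2=0, x3=1, x4=1, x5=1, x6=0, x7=0, x8=0, x9=1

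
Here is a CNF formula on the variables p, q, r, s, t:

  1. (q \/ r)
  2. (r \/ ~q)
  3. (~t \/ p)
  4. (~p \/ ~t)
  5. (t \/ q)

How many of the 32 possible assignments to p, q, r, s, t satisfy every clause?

4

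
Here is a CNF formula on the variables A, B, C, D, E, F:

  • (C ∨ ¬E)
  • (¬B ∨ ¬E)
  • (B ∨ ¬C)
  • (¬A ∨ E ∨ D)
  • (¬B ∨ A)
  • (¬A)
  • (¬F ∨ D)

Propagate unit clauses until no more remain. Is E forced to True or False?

Unit clause (¬A) sets A = False.
(A ∨ ¬B): since A = False, the clause reduces to (¬B). B = False.
(B ∨ ¬C) with B = False leaves only ¬C, so C = False.
(¬E ∨ C): since C = False, the clause reduces to (¬E). E = False.

False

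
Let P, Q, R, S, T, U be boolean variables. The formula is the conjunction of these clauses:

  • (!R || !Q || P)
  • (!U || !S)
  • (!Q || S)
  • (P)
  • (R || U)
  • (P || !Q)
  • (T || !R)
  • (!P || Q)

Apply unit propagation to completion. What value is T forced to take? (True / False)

True

Unit clause (P) sets P = True.
(Q || !P): since P = True, the clause reduces to (Q). Q = True.
In (S || !Q), !Q is now false; S must hold, so S = True.
(!S || !U) with S = True leaves only !U, so U = False.
In (R || U), U is now false; R must hold, so R = True.
From (T || !R) and R = True: T = True.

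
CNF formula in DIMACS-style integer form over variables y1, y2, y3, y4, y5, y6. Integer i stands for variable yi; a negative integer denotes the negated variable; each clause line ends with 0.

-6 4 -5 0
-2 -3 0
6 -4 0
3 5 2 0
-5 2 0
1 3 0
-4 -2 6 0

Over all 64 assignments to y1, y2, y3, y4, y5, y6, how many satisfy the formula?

11

Case analysis on y2 and y3:
  y2=T, y3=T: a clause becomes empty — 0.
  y2=T, y3=F: 5 of the 16 assignments to (y1,y4,y5,y6) work.
  y2=F, y3=T: y1 free; 3 ways for (y4,y5,y6) × 2^1 = 6.
  y2=F, y3=F: a clause becomes empty — 0.
Total: 0 + 5 + 6 + 0 = 11.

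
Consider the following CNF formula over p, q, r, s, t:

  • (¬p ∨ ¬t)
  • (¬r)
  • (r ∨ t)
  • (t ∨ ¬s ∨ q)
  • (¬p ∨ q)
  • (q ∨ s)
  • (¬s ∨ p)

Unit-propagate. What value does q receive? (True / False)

(¬r) is a unit clause: r = False.
From (t ∨ r) and r = False: t = True.
In (¬p ∨ ¬t), ¬t is now false; ¬p must hold, so p = False.
(¬s ∨ p): since p = False, the clause reduces to (¬s). s = False.
(q ∨ s): since s = False, the clause reduces to (q). q = True.

True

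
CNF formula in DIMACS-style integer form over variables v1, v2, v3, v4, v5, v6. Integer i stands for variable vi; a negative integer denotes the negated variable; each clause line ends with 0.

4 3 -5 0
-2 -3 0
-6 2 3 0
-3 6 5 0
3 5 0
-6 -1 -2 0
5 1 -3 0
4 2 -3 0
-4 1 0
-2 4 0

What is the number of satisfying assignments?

5

The models are:
  v1=1 v2=0 v3=0 v4=1 v5=1 v6=0
  v1=1 v2=0 v3=1 v4=1 v5=0 v6=1
  v1=1 v2=0 v3=1 v4=1 v5=1 v6=0
  v1=1 v2=0 v3=1 v4=1 v5=1 v6=1
  v1=1 v2=1 v3=0 v4=1 v5=1 v6=0
That's 5 in total.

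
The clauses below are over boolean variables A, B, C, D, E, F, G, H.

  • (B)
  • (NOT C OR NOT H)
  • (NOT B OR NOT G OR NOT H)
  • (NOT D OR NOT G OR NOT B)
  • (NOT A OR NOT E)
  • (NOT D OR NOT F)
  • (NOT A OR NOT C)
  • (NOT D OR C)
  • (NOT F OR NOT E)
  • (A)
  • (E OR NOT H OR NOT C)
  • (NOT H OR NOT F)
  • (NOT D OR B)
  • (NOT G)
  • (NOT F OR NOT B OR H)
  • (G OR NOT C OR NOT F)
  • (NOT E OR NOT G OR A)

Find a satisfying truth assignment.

A=1, B=1, C=0, D=0, E=0, F=0, G=0, H=0

Check each clause:
  1. (B) — B is true.
  2. (NOT H OR NOT C) — NOT H is true.
  3. (NOT B OR NOT G OR NOT H) — NOT H is true.
  4. (NOT B OR NOT D OR NOT G) — NOT G is true.
  5. (NOT A OR NOT E) — NOT E is true.
  6. (NOT D OR NOT F) — NOT F is true.
  7. (NOT C OR NOT A) — NOT C is true.
  8. (NOT D OR C) — NOT D is true.
  9. (NOT E OR NOT F) — NOT F is true.
  10. (A) — A is true.
  11. (E OR NOT H OR NOT C) — NOT H is true.
  12. (NOT F OR NOT H) — NOT H is true.
  13. (B OR NOT D) — B is true.
  14. (NOT G) — NOT G is true.
  15. (NOT B OR H OR NOT F) — NOT F is true.
  16. (G OR NOT C OR NOT F) — NOT F is true.
  17. (NOT E OR A OR NOT G) — A is true.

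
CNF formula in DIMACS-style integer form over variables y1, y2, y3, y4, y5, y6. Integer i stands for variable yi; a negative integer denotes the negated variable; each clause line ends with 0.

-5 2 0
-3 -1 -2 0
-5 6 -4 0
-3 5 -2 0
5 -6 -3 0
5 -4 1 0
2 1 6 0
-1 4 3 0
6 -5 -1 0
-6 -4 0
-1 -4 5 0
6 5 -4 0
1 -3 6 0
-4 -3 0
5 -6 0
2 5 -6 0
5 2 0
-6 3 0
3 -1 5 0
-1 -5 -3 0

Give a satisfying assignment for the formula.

y1 = 0, y2 = 1, y3 = 1, y4 = 0, y5 = 1, y6 = 1

Check each clause:
  1. (y2 || !y5) — y2 is true.
  2. (!y3 || !y1 || !y2) — !y1 is true.
  3. (y6 || !y5 || !y4) — !y4 is true.
  4. (!y3 || y5 || !y2) — y5 is true.
  5. (y5 || !y6 || !y3) — y5 is true.
  6. (y1 || !y4 || y5) — !y4 is true.
  7. (y1 || y6 || y2) — y2 is true.
  8. (y4 || !y1 || y3) — y3 is true.
  9. (!y1 || !y5 || y6) — !y1 is true.
  10. (!y6 || !y4) — !y4 is true.
  11. (!y1 || !y4 || y5) — !y4 is true.
  12. (y5 || y6 || !y4) — !y4 is true.
  13. (y6 || !y3 || y1) — y6 is true.
  14. (!y4 || !y3) — !y4 is true.
  15. (y5 || !y6) — y5 is true.
  16. (y2 || y5 || !y6) — y2 is true.
  17. (y2 || y5) — y2 is true.
  18. (y3 || !y6) — y3 is true.
  19. (y5 || !y1 || y3) — y3 is true.
  20. (!y5 || !y1 || !y3) — !y1 is true.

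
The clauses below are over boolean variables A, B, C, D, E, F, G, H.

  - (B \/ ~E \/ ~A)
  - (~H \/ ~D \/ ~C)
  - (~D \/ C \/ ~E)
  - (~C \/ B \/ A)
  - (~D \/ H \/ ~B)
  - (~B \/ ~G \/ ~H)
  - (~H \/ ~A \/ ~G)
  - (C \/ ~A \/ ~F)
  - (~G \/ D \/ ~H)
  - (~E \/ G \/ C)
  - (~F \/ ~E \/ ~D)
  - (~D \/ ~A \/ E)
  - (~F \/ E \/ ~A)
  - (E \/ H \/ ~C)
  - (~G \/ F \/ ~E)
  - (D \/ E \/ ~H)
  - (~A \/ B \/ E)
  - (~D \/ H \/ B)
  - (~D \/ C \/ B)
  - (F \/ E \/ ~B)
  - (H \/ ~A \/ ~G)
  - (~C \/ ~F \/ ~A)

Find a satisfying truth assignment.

A=False, B=True, C=True, D=False, E=True, F=False, G=False, H=True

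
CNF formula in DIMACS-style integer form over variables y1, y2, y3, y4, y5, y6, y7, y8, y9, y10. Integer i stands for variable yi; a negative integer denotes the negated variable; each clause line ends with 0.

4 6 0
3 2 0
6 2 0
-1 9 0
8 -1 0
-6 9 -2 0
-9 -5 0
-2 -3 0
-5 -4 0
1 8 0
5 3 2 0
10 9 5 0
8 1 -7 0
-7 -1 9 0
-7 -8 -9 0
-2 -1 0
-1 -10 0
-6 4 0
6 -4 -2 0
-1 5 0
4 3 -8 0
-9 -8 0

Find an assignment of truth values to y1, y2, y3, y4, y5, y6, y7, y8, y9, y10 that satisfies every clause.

y1=False  y2=False  y3=True  y4=True  y5=False  y6=True  y7=True  y8=True  y9=False  y10=True

Check each clause:
  1. (y4 | y6) — y4 is true.
  2. (y3 | y2) — y3 is true.
  3. (y2 | y6) — y6 is true.
  4. (~y1 | y9) — ~y1 is true.
  5. (~y1 | y8) — y8 is true.
  6. (~y6 | ~y2 | y9) — ~y2 is true.
  7. (~y5 | ~y9) — ~y5 is true.
  8. (~y3 | ~y2) — ~y2 is true.
  9. (~y4 | ~y5) — ~y5 is true.
  10. (y1 | y8) — y8 is true.
  11. (y5 | y2 | y3) — y3 is true.
  12. (y10 | y9 | y5) — y10 is true.
  13. (y1 | y8 | ~y7) — y8 is true.
  14. (~y7 | ~y1 | y9) — ~y1 is true.
  15. (~y8 | ~y7 | ~y9) — ~y9 is true.
  16. (~y1 | ~y2) — ~y2 is true.
  17. (~y1 | ~y10) — ~y1 is true.
  18. (y4 | ~y6) — y4 is true.
  19. (y6 | ~y4 | ~y2) — ~y2 is true.
  20. (~y1 | y5) — ~y1 is true.
  21. (y3 | y4 | ~y8) — y3 is true.
  22. (~y8 | ~y9) — ~y9 is true.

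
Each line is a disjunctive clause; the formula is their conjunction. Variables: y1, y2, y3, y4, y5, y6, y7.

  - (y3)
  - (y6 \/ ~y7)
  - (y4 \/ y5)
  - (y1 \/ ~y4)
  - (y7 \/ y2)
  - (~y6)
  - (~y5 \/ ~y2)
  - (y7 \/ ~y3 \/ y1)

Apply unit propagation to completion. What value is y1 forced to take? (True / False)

True

(y3) is a unit clause: y3 = True.
(~y6) is a unit clause: y6 = False.
From (~y7 \/ y6) and y6 = False: y7 = False.
From (y7 \/ y2) and y7 = False: y2 = True.
From (~y5 \/ ~y2) and y2 = True: y5 = False.
(y4 \/ y5) with y5 = False leaves only y4, so y4 = True.
(~y4 \/ y1): since y4 = True, the clause reduces to (y1). y1 = True.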